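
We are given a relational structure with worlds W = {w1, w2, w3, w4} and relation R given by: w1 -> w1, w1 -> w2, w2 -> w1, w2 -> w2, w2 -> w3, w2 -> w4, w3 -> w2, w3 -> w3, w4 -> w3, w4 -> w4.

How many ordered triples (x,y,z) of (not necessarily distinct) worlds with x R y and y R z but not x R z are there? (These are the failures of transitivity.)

Enumerating: (w1,w2,w3), (w1,w2,w4), (w3,w2,w1), (w3,w2,w4), (w4,w3,w2).

5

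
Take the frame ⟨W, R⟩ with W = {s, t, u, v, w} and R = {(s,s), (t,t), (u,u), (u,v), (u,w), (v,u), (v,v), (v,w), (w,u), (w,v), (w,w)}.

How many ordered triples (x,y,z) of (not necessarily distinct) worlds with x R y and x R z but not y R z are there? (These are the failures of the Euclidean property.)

R is Euclidean; there are no such tuples.

0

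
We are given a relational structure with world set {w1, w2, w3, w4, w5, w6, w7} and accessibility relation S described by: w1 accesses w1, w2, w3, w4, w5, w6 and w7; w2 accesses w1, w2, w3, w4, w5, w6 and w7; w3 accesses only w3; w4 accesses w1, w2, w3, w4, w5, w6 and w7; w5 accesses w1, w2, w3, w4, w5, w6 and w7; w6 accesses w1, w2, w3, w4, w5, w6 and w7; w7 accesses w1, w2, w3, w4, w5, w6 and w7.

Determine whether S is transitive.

Transitive: yes — every two-step S-path is closed by a direct edge.

Yes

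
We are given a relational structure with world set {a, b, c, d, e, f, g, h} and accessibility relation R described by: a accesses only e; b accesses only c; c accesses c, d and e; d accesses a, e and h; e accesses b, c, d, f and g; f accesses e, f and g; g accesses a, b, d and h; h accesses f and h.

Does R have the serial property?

Serial: yes — every world has a successor (e.g. a R e).

Yes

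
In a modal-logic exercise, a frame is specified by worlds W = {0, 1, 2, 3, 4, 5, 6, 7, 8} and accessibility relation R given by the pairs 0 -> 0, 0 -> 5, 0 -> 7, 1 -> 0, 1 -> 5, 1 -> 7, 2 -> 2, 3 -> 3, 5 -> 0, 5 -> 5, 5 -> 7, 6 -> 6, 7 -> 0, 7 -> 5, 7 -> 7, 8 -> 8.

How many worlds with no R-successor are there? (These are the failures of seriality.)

1

Enumerating: 4.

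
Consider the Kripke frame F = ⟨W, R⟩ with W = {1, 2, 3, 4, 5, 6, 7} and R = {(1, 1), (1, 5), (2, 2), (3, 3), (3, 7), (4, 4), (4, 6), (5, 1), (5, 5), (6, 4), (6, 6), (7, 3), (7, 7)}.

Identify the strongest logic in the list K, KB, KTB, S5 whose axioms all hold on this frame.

S5

Symmetric (axiom B): yes — every pair in R has its reverse in R.
Reflexive (axiom T): yes — every world is R-related to itself.
Euclidean (axiom 5): yes — any two successors of a common world are R-related.
So F validates K, KB, KTB, S5. The strongest is S5.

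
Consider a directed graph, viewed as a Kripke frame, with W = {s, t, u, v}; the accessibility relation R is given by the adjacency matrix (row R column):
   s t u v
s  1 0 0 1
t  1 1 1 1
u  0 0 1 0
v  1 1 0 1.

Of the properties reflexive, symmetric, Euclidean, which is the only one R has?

Reflexive: yes — every world is R-related to itself.
Symmetric: no — t R s but not s R t.
Euclidean: no — t R s and t R u, but not s R u.
Only reflexive holds.

reflexive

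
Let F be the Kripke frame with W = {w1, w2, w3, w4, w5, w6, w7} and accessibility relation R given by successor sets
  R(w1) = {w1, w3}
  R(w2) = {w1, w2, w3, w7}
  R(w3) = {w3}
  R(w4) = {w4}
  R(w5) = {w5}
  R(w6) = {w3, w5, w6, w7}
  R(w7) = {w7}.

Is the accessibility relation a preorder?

Reflexive: yes — every world is R-related to itself.
Transitive: yes — every two-step R-path is closed by a direct edge.
So R is a preorder.

Yes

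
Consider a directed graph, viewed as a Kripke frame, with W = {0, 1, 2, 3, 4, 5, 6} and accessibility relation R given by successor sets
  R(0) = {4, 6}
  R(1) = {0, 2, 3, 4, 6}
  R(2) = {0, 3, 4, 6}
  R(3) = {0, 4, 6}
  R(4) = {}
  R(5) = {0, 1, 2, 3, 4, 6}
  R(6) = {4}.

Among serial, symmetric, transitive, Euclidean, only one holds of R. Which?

transitive

Serial: no — 4 has no R-successor.
Symmetric: no — 0 R 4 but not 4 R 0.
Transitive: yes — every two-step R-path is closed by a direct edge.
Euclidean: no — 0 R 4 and 0 R 6, but not 4 R 6.
Only transitive holds.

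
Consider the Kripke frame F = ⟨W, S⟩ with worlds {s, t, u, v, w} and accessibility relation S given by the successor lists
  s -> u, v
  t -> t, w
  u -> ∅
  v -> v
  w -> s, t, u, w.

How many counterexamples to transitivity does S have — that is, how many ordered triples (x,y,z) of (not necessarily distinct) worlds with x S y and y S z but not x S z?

Enumerating: (t,w,s), (t,w,u), (w,s,v).

3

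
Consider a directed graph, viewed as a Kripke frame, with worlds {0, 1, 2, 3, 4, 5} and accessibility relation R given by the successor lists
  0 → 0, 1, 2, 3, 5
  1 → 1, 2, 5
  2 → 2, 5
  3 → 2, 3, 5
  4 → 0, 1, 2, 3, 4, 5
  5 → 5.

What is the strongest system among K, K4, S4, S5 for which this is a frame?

Transitive (axiom 4): yes — every two-step R-path is closed by a direct edge.
Reflexive (axiom T): yes — every world is R-related to itself.
Euclidean (axiom 5): no — 0 R 1 and 0 R 3, but not 1 R 3.
So F validates K, K4, S4; S5 would additionally require R to be Euclidean. The strongest is S4.

S4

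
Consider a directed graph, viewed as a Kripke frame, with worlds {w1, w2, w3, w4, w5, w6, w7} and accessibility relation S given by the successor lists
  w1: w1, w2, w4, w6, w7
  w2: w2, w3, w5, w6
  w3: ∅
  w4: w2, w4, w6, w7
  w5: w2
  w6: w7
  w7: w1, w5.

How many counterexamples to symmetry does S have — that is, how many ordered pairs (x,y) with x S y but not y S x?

10

Enumerating: (w1,w2), (w1,w4), (w1,w6), (w2,w3), (w2,w6), (w4,w2), (w4,w6), (w4,w7), (w6,w7), (w7,w5).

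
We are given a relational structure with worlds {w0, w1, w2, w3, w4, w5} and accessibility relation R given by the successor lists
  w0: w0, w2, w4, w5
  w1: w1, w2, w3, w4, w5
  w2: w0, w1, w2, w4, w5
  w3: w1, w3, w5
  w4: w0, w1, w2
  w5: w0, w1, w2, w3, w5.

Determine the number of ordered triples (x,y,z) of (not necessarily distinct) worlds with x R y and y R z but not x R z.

Enumerating: (w0,w2,w1), (w0,w4,w1), (w0,w5,w1), (w0,w5,w3), (w1,w2,w0), (w1,w4,w0), (w1,w5,w0), (w2,w1,w3), (w2,w5,w3), (w3,w1,w2), (w3,w1,w4), (w3,w5,w0), … and 11 more.
Total: 23.

23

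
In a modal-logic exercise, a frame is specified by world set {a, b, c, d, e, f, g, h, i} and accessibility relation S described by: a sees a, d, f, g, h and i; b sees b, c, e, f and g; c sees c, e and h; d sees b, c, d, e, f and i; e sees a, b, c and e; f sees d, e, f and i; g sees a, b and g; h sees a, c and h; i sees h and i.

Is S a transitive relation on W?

Transitive: no — a S d and d S b, but not a S b.

No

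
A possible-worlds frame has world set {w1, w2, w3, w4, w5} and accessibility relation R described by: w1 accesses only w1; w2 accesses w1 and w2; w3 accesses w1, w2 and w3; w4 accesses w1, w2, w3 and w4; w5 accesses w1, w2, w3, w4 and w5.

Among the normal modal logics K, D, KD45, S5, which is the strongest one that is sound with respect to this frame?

D

Serial (axiom D): yes — every world has a successor (e.g. w1 R w1).
Euclidean (axiom 5): no — w3 R w1 and w3 R w2, but not w1 R w2.
Transitive (axiom 4): yes — every two-step R-path is closed by a direct edge.
Reflexive (axiom T): yes — every world is R-related to itself.
So F validates K, D; KD45 would additionally require R to be Euclidean. The strongest is D.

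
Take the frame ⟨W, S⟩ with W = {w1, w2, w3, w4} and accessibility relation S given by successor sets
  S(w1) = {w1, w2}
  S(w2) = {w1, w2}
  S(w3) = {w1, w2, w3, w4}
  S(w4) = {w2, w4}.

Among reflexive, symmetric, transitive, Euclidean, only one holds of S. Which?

Reflexive: yes — every world is S-related to itself.
Symmetric: no — w3 S w1 but not w1 S w3.
Transitive: no — w4 S w2 and w2 S w1, but not w4 S w1.
Euclidean: no — w3 S w1 and w3 S w4, but not w1 S w4.
Only reflexive holds.

reflexive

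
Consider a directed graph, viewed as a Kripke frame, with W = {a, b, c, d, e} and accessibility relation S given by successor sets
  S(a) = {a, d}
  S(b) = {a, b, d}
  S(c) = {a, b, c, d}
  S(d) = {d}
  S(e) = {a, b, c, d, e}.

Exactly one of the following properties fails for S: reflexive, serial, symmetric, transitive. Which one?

symmetric

Reflexive: yes — every world is S-related to itself.
Serial: yes — every world has a successor (e.g. a S a).
Symmetric: no — a S d but not d S a.
Transitive: yes — every two-step S-path is closed by a direct edge.
Only symmetric fails.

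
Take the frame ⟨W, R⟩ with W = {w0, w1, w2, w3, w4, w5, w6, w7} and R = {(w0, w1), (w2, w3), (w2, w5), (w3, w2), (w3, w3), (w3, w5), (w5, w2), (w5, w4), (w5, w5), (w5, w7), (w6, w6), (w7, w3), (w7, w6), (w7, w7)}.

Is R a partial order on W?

No

Reflexive: no — w0 is not related to itself.
Transitive: no — w2 R w5 and w5 R w4, but not w2 R w4.
Antisymmetric: no — w2 R w3 and w3 R w2 with w2 ≠ w3.
So R is not a partial order.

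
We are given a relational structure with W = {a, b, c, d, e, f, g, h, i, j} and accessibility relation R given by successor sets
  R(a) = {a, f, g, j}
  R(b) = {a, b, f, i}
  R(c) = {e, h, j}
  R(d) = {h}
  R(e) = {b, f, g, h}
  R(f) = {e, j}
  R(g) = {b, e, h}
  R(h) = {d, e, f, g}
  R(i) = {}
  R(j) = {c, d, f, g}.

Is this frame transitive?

Transitive: no — a R f and f R e, but not a R e.

No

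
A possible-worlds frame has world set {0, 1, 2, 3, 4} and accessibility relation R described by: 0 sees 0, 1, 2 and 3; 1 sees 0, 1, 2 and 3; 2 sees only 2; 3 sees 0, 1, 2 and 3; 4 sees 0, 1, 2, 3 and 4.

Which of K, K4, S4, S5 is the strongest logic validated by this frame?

S4

Transitive (axiom 4): yes — every two-step R-path is closed by a direct edge.
Reflexive (axiom T): yes — every world is R-related to itself.
Euclidean (axiom 5): no — 0 R 2 and 0 R 1, but not 2 R 1.
So F validates K, K4, S4; S5 would additionally require R to be Euclidean. The strongest is S4.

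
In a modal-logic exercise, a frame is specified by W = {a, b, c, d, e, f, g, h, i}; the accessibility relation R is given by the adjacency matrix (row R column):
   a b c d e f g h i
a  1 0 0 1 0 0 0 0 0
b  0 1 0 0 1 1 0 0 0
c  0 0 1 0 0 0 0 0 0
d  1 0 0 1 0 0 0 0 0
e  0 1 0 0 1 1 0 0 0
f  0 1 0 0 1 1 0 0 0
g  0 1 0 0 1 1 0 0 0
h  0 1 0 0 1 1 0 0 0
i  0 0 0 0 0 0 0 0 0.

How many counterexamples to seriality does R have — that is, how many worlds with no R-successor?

Enumerating: i.

1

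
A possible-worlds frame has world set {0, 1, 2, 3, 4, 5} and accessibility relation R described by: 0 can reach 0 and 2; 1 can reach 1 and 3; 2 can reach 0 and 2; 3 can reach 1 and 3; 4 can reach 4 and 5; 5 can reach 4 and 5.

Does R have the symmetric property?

Yes

Symmetric: yes — every pair in R has its reverse in R.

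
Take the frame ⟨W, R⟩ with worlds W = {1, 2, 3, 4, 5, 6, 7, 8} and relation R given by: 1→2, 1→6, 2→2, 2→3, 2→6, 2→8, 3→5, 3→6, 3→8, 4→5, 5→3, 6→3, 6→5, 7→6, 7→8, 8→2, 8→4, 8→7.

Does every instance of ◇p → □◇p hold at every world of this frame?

The schema 5 characterises exactly the Euclidean frames.
Euclidean: no — 1 R 6 and 1 R 2, but not 6 R 2.

No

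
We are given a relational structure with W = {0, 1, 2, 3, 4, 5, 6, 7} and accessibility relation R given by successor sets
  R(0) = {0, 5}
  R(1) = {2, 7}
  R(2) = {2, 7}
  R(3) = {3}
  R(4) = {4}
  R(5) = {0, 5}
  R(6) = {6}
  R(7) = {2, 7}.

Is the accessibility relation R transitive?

Transitive: yes — every two-step R-path is closed by a direct edge.

Yes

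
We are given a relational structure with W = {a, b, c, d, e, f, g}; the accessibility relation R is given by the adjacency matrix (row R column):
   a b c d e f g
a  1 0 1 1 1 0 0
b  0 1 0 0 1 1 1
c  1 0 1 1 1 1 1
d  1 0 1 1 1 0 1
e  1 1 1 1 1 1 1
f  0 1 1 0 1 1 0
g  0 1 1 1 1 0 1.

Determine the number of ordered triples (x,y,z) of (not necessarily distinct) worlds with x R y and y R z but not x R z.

Enumerating: (a,c,f), (a,c,g), (a,d,g), (a,e,b), (a,e,f), (a,e,g), (b,e,a), (b,e,c), (b,e,d), (b,f,c), (b,g,c), (b,g,d), … and 20 more.
Total: 32.

32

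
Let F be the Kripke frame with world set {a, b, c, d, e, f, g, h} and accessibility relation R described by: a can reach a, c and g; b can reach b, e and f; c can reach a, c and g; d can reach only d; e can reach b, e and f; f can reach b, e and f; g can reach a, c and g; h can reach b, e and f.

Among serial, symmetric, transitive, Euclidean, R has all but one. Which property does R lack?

Serial: yes — every world has a successor (e.g. a R a).
Symmetric: no — h R b but not b R h.
Transitive: yes — every two-step R-path is closed by a direct edge.
Euclidean: yes — any two successors of a common world are R-related.
Only symmetric fails.

symmetric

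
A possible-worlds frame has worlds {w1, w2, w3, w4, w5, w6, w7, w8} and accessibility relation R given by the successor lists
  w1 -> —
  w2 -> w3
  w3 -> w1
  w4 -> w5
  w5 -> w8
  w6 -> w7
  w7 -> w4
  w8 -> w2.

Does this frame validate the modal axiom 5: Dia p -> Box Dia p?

Axiom 5 corresponds to the accessibility relation being Euclidean.
Euclidean: no — w2 R w3 and w2 R w3, but not w3 R w3.

No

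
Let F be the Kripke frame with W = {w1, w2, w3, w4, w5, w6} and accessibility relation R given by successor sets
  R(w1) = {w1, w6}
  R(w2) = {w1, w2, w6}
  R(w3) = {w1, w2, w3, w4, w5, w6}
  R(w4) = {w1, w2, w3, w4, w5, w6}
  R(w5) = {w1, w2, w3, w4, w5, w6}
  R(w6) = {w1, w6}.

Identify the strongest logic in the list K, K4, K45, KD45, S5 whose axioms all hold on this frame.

Transitive (axiom 4): yes — every two-step R-path is closed by a direct edge.
Euclidean (axiom 5): no — w3 R w1 and w3 R w2, but not w1 R w2.
Serial (axiom D): yes — every world has a successor (e.g. w1 R w1).
Reflexive (axiom T): yes — every world is R-related to itself.
So F validates K, K4; K45 would additionally require R to be Euclidean. The strongest is K4.

K4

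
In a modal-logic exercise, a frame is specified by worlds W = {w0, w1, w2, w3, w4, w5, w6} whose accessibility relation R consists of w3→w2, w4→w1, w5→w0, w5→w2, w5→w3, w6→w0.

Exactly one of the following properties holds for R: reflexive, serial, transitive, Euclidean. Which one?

transitive

Reflexive: no — w0 is not related to itself.
Serial: no — w0 has no R-successor.
Transitive: yes — every two-step R-path is closed by a direct edge.
Euclidean: no — w5 R w0 and w5 R w2, but not w0 R w2.
Only transitive holds.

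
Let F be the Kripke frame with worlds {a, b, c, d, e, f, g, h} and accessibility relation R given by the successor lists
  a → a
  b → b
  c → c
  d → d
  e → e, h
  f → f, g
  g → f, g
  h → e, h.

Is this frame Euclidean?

Yes

Euclidean: yes — any two successors of a common world are R-related.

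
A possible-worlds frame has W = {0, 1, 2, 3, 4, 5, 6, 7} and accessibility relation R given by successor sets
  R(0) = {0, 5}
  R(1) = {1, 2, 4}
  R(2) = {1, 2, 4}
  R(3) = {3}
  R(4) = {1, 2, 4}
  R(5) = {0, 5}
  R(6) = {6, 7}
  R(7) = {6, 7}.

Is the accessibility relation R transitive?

Yes

Transitive: yes — every two-step R-path is closed by a direct edge.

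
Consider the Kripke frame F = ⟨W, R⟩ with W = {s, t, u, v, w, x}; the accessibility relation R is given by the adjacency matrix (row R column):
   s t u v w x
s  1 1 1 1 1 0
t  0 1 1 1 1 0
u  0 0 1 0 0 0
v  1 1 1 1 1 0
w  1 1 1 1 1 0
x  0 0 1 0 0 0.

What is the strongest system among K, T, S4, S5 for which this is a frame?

K

Reflexive (axiom T): no — x is not related to itself.
Transitive (axiom 4): no — t R v and v R s, but not t R s.
Euclidean (axiom 5): no — s R u and s R t, but not u R t.
So F validates K; T would additionally require R to be reflexive. The strongest is K.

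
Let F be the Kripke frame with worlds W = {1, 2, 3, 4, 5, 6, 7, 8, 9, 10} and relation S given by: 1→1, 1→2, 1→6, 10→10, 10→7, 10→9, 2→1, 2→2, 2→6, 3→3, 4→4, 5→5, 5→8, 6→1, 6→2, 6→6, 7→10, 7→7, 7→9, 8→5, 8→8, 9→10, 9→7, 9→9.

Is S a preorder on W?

Reflexive: yes — every world is S-related to itself.
Transitive: yes — every two-step S-path is closed by a direct edge.
So S is a preorder.

Yes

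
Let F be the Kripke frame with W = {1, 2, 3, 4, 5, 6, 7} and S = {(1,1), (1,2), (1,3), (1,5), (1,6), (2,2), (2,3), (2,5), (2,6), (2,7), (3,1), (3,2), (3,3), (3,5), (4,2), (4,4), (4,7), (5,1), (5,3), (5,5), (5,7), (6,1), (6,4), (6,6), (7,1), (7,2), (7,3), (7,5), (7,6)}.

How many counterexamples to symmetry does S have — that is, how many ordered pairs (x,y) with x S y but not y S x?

Enumerating: (1,2), (2,5), (2,6), (4,2), (4,7), (6,4), (7,1), (7,3), (7,6).

9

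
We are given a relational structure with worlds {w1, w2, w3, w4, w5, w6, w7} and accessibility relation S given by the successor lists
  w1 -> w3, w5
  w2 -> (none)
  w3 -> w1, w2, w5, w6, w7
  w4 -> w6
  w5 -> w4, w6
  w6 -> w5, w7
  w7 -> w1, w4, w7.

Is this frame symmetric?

No

Symmetric: no — w1 S w5 but not w5 S w1.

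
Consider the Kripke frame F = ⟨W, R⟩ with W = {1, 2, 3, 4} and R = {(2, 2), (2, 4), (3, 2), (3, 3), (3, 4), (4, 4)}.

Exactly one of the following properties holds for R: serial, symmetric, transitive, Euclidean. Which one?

Serial: no — 1 has no R-successor.
Symmetric: no — 2 R 4 but not 4 R 2.
Transitive: yes — every two-step R-path is closed by a direct edge.
Euclidean: no — 3 R 4 and 3 R 2, but not 4 R 2.
Only transitive holds.

transitive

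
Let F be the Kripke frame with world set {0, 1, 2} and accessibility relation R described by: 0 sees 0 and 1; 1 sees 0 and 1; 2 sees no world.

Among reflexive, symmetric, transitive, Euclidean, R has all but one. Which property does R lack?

reflexive

Reflexive: no — 2 is not related to itself.
Symmetric: yes — every pair in R has its reverse in R.
Transitive: yes — every two-step R-path is closed by a direct edge.
Euclidean: yes — any two successors of a common world are R-related.
Only reflexive fails.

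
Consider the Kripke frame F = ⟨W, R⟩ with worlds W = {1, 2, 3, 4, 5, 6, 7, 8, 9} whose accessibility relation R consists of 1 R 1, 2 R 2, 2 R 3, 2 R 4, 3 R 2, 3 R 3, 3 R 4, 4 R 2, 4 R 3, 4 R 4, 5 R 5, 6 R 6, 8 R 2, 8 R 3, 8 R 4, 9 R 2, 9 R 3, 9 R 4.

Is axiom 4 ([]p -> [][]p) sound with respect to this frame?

The schema 4 characterises exactly the transitive frames.
Transitive: yes — every two-step R-path is closed by a direct edge.

Yes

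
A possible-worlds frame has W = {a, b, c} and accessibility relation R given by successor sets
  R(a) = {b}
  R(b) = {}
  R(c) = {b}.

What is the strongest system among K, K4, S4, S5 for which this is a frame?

K4

Transitive (axiom 4): yes — every two-step R-path is closed by a direct edge.
Reflexive (axiom T): no — a is not related to itself.
Euclidean (axiom 5): no — a R b and a R b, but not b R b.
So F validates K, K4; S4 would additionally require R to be reflexive. The strongest is K4.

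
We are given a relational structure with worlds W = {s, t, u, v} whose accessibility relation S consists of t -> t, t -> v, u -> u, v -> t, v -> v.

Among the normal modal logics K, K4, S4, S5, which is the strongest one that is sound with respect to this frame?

Transitive (axiom 4): yes — every two-step S-path is closed by a direct edge.
Reflexive (axiom T): no — s is not related to itself.
Euclidean (axiom 5): yes — any two successors of a common world are S-related.
So F validates K, K4; S4 would additionally require S to be reflexive. The strongest is K4.

K4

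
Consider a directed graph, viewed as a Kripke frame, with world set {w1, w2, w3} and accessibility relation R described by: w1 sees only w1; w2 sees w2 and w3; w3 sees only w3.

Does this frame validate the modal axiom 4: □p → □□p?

Yes

The schema 4 characterises exactly the transitive frames.
Transitive: yes — every two-step R-path is closed by a direct edge.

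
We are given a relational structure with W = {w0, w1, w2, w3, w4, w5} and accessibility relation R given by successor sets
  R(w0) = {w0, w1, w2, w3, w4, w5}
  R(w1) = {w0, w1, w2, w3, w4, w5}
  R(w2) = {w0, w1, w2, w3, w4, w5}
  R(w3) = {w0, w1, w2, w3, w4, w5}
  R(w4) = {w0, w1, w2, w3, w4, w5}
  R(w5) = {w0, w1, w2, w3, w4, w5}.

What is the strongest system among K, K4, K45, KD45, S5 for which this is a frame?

Transitive (axiom 4): yes — every two-step R-path is closed by a direct edge.
Euclidean (axiom 5): yes — any two successors of a common world are R-related.
Serial (axiom D): yes — every world has a successor (e.g. w0 R w0).
Reflexive (axiom T): yes — every world is R-related to itself.
So F validates K, K4, K45, KD45, S5. The strongest is S5.

S5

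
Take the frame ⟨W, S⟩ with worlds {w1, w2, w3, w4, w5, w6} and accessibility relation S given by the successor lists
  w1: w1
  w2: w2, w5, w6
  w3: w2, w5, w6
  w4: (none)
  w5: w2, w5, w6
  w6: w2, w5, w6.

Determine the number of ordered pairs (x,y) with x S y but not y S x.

3

Enumerating: (w3,w2), (w3,w5), (w3,w6).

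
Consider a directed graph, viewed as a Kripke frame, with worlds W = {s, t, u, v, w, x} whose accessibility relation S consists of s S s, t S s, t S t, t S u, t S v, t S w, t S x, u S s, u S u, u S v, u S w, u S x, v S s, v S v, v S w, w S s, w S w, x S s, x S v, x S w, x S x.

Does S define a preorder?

Reflexive: yes — every world is S-related to itself.
Transitive: yes — every two-step S-path is closed by a direct edge.
So S is a preorder.

Yes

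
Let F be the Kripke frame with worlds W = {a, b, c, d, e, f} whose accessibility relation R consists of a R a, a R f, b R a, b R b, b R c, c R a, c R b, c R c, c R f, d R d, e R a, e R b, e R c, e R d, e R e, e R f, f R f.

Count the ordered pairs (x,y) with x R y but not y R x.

Enumerating: (a,f), (b,a), (c,a), (c,f), (e,a), (e,b), (e,c), (e,d), (e,f).

9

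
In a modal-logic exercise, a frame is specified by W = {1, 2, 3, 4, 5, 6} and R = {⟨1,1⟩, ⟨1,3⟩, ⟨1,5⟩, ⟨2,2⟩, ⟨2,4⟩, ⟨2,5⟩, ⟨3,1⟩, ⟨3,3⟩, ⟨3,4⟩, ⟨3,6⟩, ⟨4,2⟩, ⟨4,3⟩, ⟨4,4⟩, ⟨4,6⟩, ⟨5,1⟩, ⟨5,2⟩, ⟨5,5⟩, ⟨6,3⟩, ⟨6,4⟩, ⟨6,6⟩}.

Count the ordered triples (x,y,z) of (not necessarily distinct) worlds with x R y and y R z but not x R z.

Enumerating: (1,3,4), (1,3,6), (1,5,2), (2,4,3), (2,4,6), (2,5,1), (3,1,5), (3,4,2), (4,2,5), (4,3,1), (5,1,3), (5,2,4), (6,3,1), (6,4,2).

14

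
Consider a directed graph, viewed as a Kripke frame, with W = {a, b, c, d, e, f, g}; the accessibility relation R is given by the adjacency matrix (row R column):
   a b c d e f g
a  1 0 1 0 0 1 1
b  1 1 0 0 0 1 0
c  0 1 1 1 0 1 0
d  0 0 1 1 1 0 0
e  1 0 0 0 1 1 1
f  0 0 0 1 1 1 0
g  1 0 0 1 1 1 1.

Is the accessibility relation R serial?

Serial: yes — every world has a successor (e.g. a R a).

Yes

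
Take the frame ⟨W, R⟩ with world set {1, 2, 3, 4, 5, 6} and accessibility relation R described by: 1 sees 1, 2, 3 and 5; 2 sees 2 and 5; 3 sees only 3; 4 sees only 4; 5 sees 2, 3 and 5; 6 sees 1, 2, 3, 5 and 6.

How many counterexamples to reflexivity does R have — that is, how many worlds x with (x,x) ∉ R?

R is reflexive; there are no such worlds.

0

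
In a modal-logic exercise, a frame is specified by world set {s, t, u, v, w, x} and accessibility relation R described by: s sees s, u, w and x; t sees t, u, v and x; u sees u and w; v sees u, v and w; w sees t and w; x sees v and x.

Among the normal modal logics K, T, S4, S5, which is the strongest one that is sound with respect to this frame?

Reflexive (axiom T): yes — every world is R-related to itself.
Transitive (axiom 4): no — s R w and w R t, but not s R t.
Euclidean (axiom 5): no — s R u and s R x, but not u R x.
So F validates K, T; S4 would additionally require R to be transitive. The strongest is T.

T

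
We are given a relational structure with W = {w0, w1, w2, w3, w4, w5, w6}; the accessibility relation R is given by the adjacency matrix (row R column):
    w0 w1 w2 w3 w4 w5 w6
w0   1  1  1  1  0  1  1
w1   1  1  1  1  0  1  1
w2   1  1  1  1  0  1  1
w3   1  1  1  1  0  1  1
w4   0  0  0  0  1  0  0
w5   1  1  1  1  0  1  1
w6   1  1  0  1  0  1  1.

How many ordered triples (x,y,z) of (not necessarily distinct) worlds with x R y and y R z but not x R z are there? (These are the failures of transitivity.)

Enumerating: (w6,w0,w2), (w6,w1,w2), (w6,w3,w2), (w6,w5,w2).

4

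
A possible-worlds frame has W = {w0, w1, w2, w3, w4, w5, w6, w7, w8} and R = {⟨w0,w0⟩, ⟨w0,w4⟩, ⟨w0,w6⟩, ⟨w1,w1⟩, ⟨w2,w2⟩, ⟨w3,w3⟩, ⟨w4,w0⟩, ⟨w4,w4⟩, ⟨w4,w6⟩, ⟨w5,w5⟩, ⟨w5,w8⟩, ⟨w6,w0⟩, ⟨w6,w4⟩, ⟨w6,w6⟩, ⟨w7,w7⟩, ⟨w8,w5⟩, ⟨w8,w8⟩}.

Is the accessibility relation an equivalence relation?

Yes

Reflexive: yes — every world is R-related to itself.
Symmetric: yes — every pair in R has its reverse in R.
Transitive: yes — every two-step R-path is closed by a direct edge.
So R is an equivalence relation.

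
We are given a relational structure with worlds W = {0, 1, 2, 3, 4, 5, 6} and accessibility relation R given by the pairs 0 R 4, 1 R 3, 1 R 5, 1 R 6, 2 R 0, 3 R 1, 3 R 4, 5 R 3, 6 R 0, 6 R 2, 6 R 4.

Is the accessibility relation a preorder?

No

Reflexive: no — 0 is not related to itself.
Transitive: no — 1 R 3 and 3 R 4, but not 1 R 4.
So R is not a preorder.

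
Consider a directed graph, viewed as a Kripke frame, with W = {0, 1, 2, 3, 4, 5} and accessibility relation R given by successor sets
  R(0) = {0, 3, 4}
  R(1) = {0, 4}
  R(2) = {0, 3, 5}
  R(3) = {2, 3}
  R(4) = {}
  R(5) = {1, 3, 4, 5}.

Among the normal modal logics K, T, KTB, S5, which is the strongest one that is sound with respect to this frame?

K

Reflexive (axiom T): no — 1 is not related to itself.
Symmetric (axiom B): no — 0 R 3 but not 3 R 0.
Euclidean (axiom 5): no — 0 R 3 and 0 R 4, but not 3 R 4.
So F validates K; T would additionally require R to be reflexive. The strongest is K.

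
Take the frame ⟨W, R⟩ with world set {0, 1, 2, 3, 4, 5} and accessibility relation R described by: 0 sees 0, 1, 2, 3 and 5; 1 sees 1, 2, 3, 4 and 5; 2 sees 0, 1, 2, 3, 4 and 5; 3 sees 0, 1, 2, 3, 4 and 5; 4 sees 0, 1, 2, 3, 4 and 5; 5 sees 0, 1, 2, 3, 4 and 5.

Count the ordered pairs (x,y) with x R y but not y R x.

Enumerating: (0,1), (4,0).

2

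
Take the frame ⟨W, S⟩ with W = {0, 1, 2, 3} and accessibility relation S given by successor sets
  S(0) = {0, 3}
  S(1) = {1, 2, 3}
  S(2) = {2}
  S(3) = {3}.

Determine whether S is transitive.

Yes

Transitive: yes — every two-step S-path is closed by a direct edge.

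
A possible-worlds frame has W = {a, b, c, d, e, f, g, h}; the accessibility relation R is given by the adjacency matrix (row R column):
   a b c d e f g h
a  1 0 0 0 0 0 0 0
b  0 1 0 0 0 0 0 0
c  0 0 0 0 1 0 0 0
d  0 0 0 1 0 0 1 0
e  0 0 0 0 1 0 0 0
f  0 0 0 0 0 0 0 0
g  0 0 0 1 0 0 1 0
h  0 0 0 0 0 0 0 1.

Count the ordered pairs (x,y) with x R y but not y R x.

Enumerating: (c,e).

1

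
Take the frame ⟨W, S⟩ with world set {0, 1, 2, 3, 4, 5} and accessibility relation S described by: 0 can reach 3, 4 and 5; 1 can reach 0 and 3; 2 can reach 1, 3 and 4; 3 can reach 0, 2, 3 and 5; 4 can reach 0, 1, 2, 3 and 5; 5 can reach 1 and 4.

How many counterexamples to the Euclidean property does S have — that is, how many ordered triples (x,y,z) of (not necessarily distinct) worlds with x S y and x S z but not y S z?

36

Enumerating: (0,3,4), (0,4,4), (0,5,3), (0,5,5), (1,0,0), (2,1,1), (2,1,4), (2,3,1), (2,3,4), (2,4,4), (3,0,0), (3,0,2), … and 24 more.
Total: 36.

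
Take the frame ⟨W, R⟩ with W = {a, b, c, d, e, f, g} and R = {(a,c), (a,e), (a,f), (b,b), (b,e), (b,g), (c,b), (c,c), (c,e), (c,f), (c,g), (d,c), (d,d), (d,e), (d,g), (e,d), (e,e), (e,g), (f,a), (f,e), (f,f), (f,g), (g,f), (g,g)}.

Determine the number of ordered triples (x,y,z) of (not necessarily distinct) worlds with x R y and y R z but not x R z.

19

Enumerating: (a,c,b), (a,c,g), (a,e,d), (a,e,g), (a,f,a), (a,f,g), (b,e,d), (b,g,f), (c,e,d), (c,f,a), (d,c,b), (d,c,f), … and 7 more.
Total: 19.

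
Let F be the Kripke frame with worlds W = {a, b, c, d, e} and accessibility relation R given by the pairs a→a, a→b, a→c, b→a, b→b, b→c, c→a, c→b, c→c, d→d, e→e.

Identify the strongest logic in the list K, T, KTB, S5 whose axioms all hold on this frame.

Reflexive (axiom T): yes — every world is R-related to itself.
Symmetric (axiom B): yes — every pair in R has its reverse in R.
Euclidean (axiom 5): yes — any two successors of a common world are R-related.
So F validates K, T, KTB, S5. The strongest is S5.

S5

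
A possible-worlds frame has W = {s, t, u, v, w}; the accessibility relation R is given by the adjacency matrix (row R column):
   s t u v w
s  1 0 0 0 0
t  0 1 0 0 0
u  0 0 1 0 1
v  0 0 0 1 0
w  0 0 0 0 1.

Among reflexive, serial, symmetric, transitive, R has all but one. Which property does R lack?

Reflexive: yes — every world is R-related to itself.
Serial: yes — every world has a successor (e.g. s R s).
Symmetric: no — u R w but not w R u.
Transitive: yes — every two-step R-path is closed by a direct edge.
Only symmetric fails.

symmetric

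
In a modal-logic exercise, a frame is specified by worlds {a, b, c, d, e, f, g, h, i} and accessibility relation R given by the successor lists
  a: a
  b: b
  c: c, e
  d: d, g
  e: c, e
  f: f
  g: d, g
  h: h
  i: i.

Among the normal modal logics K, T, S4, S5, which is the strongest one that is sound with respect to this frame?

S5

Reflexive (axiom T): yes — every world is R-related to itself.
Transitive (axiom 4): yes — every two-step R-path is closed by a direct edge.
Euclidean (axiom 5): yes — any two successors of a common world are R-related.
So F validates K, T, S4, S5. The strongest is S5.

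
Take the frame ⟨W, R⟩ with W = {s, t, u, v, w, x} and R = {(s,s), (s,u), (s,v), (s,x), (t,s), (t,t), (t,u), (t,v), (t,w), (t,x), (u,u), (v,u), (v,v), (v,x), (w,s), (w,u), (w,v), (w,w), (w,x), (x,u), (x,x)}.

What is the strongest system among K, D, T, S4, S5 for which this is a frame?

S4

Serial (axiom D): yes — every world has a successor (e.g. s R s).
Reflexive (axiom T): yes — every world is R-related to itself.
Transitive (axiom 4): yes — every two-step R-path is closed by a direct edge.
Euclidean (axiom 5): no — s R u and s R v, but not u R v.
So F validates K, D, T, S4; S5 would additionally require R to be Euclidean. The strongest is S4.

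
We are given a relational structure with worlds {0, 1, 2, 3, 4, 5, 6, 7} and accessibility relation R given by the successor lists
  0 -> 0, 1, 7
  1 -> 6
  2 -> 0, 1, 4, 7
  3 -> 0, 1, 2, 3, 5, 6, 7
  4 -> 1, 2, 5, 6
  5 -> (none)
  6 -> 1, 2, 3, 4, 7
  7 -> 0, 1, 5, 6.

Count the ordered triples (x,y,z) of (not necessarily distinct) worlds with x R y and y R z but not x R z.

37

Enumerating: (0,1,6), (0,7,5), (0,7,6), (1,6,1), (1,6,2), (1,6,3), (1,6,4), (1,6,7), (2,1,6), (2,4,2), (2,4,5), (2,4,6), … and 25 more.
Total: 37.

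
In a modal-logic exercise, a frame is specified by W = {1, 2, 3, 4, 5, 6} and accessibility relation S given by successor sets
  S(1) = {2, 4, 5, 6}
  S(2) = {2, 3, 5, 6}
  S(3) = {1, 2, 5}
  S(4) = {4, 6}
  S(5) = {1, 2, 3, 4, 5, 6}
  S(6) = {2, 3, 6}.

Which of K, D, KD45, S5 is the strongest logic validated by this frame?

D

Serial (axiom D): yes — every world has a successor (e.g. 1 S 2).
Euclidean (axiom 5): no — 1 S 2 and 1 S 4, but not 2 S 4.
Transitive (axiom 4): no — 1 S 2 and 2 S 3, but not 1 S 3.
Reflexive (axiom T): no — 1 is not related to itself.
So F validates K, D; KD45 would additionally require S to be Euclidean and transitive. The strongest is D.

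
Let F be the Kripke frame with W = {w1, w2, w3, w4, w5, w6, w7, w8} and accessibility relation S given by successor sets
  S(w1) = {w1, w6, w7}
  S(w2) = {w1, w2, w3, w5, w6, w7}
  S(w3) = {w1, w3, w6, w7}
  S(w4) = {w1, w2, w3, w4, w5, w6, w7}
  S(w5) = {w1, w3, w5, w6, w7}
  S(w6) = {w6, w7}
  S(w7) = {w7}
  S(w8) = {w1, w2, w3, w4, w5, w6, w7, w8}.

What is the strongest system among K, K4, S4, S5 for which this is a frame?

Transitive (axiom 4): yes — every two-step S-path is closed by a direct edge.
Reflexive (axiom T): yes — every world is S-related to itself.
Euclidean (axiom 5): no — w1 S w7 and w1 S w6, but not w7 S w6.
So F validates K, K4, S4; S5 would additionally require S to be Euclidean. The strongest is S4.

S4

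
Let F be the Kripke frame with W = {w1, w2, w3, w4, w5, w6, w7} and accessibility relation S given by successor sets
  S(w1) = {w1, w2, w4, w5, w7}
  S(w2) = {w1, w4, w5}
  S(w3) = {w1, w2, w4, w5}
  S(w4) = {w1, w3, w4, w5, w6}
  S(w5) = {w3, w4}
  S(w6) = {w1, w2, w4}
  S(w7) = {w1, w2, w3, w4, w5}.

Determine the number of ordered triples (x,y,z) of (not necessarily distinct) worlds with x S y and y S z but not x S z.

31

Enumerating: (w1,w4,w3), (w1,w4,w6), (w1,w5,w3), (w1,w7,w3), (w2,w1,w2), (w2,w1,w7), (w2,w4,w3), (w2,w4,w6), (w2,w5,w3), (w3,w1,w7), (w3,w4,w3), (w3,w4,w6), … and 19 more.
Total: 31.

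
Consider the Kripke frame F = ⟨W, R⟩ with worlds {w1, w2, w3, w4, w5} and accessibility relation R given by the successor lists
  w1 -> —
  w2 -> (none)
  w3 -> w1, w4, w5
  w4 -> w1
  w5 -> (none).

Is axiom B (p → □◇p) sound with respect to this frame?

Axiom B corresponds to the accessibility relation being symmetric.
Symmetric: no — w3 R w1 but not w1 R w3.

No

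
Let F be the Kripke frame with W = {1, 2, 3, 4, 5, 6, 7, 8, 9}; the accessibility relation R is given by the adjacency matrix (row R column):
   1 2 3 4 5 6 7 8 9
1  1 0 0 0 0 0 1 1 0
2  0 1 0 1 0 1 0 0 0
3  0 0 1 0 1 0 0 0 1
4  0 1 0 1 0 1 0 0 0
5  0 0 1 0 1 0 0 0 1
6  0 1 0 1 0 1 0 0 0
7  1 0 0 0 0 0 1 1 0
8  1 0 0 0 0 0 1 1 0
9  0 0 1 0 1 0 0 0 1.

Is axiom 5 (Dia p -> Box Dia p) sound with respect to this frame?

By correspondence theory, 5 is valid on a frame iff R is Euclidean.
Euclidean: yes — any two successors of a common world are R-related.

Yes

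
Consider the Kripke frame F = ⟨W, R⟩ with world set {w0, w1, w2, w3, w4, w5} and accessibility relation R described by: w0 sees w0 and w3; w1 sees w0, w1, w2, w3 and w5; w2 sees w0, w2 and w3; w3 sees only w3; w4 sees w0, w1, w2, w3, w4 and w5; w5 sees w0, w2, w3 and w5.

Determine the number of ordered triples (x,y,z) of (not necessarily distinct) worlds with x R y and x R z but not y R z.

35

Enumerating: (w0,w3,w0), (w1,w0,w1), (w1,w0,w2), (w1,w0,w5), (w1,w2,w1), (w1,w2,w5), (w1,w3,w0), (w1,w3,w1), (w1,w3,w2), (w1,w3,w5), (w1,w5,w1), (w2,w0,w2), … and 23 more.
Total: 35.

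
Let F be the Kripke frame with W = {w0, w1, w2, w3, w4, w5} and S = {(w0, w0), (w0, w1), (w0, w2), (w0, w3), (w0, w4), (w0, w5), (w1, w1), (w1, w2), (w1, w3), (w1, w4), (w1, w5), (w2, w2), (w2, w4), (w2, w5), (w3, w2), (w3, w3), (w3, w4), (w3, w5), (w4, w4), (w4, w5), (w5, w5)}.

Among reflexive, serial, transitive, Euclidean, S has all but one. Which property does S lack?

Reflexive: yes — every world is S-related to itself.
Serial: yes — every world has a successor (e.g. w0 S w0).
Transitive: yes — every two-step S-path is closed by a direct edge.
Euclidean: no — w0 S w2 and w0 S w1, but not w2 S w1.
Only Euclidean fails.

Euclidean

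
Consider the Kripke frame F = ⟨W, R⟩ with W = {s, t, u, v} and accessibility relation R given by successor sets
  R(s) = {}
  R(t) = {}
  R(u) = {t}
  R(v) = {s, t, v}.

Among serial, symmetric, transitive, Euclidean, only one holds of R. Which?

Serial: no — s has no R-successor.
Symmetric: no — u R t but not t R u.
Transitive: yes — every two-step R-path is closed by a direct edge.
Euclidean: no — v R s and v R t, but not s R t.
Only transitive holds.

transitive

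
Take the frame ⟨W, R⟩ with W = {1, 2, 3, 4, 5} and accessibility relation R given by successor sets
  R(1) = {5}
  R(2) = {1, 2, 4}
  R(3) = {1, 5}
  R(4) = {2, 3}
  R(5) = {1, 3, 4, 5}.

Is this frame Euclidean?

No

Euclidean: no — 2 R 1 and 2 R 4, but not 1 R 4.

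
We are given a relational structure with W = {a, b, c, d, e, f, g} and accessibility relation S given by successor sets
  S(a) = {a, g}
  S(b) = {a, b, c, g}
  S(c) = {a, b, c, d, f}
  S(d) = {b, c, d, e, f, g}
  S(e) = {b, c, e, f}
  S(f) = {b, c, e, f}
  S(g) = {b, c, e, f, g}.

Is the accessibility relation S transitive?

Transitive: no — a S g and g S b, but not a S b.

No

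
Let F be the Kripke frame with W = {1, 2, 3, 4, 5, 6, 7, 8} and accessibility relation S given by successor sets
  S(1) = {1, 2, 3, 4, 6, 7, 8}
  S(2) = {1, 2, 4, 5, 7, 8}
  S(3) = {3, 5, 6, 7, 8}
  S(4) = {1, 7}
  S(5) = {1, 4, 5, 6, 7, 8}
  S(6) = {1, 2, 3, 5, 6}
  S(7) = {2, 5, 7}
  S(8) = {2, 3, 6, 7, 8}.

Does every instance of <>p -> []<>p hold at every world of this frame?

No

The schema 5 characterises exactly the Euclidean frames.
Euclidean: no — 1 S 2 and 1 S 3, but not 2 S 3.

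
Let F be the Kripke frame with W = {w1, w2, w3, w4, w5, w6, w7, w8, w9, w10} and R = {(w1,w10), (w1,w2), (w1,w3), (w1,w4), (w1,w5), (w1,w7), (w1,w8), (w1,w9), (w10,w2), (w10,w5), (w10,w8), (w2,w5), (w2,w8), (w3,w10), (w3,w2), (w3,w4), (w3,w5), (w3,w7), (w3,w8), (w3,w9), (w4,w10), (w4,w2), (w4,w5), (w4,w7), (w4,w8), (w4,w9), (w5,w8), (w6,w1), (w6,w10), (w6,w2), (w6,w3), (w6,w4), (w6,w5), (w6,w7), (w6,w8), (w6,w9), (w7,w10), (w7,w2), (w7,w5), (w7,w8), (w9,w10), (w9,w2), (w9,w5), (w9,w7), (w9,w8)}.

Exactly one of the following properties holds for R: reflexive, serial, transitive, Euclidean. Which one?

Reflexive: no — w1 is not related to itself.
Serial: no — w8 has no R-successor.
Transitive: yes — every two-step R-path is closed by a direct edge.
Euclidean: no — w1 R w10 and w1 R w3, but not w10 R w3.
Only transitive holds.

transitive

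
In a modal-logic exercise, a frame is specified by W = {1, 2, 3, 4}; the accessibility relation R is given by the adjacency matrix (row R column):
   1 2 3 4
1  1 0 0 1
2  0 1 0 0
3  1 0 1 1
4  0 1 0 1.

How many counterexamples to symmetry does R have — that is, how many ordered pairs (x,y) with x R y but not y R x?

4

Enumerating: (1,4), (3,1), (3,4), (4,2).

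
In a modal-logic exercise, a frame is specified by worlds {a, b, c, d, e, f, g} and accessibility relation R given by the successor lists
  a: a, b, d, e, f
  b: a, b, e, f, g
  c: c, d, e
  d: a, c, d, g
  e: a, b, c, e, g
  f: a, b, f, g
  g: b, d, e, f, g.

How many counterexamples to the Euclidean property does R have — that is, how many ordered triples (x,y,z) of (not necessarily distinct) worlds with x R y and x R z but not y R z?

38

Enumerating: (a,b,d), (a,d,b), (a,d,e), (a,d,f), (a,e,d), (a,e,f), (a,f,d), (a,f,e), (b,a,g), (b,e,f), (b,f,e), (b,g,a), … and 26 more.
Total: 38.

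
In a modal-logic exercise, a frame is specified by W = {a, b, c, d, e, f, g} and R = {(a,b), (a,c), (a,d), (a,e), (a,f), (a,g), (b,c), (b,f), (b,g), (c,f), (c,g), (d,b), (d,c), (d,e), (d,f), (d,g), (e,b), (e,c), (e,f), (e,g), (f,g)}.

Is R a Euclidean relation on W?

Euclidean: no — a R b and a R d, but not b R d.

No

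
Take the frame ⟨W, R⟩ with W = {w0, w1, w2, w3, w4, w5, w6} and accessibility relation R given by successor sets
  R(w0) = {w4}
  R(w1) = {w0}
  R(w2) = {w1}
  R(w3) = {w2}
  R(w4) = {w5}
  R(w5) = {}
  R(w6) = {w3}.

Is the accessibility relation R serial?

No

Serial: no — w5 has no R-successor.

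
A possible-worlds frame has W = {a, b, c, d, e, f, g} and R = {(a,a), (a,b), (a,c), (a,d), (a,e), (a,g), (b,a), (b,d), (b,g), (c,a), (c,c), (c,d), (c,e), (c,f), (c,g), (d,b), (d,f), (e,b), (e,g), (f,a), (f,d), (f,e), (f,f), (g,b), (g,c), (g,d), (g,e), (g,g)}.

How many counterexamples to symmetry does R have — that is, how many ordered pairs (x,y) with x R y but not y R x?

10

Enumerating: (a,d), (a,e), (a,g), (c,d), (c,e), (c,f), (e,b), (f,a), (f,e), (g,d).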